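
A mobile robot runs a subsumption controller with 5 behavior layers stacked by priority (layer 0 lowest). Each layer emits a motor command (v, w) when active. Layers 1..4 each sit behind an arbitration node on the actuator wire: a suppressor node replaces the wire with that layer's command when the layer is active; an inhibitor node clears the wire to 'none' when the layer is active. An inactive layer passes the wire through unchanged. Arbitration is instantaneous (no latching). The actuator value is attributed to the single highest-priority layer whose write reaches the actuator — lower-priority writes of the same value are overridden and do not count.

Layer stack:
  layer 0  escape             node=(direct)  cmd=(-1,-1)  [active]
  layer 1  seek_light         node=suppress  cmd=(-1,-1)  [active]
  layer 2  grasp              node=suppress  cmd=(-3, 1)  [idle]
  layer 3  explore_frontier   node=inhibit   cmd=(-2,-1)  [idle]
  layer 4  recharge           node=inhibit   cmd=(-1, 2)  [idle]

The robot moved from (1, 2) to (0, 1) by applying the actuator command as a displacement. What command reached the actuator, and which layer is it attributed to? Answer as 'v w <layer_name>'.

-1 -1 seek_light

displacement = (0, 1) − (1, 2) = (-1, -1)
layer 0 (escape) active — direct: (-1, -1)
layer 1 (seek_light) active — suppresses: (-1, -1)
layer 2 (grasp) idle — unchanged: (-1, -1)
layer 3 (explore_frontier) idle — unchanged: (-1, -1)
layer 4 (recharge) idle — unchanged: (-1, -1)
→ actuator (-1, -1) — from layer 1 (seek_light)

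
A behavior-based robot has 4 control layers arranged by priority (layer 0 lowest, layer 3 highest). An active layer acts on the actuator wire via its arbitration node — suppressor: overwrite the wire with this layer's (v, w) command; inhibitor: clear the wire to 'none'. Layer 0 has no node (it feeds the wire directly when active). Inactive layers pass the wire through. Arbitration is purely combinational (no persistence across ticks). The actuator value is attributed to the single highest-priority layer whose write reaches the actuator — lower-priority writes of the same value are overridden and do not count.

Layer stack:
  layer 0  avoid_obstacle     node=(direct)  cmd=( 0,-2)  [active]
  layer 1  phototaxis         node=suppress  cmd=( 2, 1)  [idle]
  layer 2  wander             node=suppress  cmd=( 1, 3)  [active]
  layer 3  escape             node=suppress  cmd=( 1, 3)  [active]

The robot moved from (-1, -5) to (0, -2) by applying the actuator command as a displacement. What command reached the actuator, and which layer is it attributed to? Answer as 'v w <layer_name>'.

displacement = (0, -2) − (-1, -5) = (1, 3)
layer 0 (avoid_obstacle) active — direct: (0, -2)
layer 1 (phototaxis) idle — unchanged: (0, -2)
layer 2 (wander) active — suppresses: (1, 3)
layer 3 (escape) active — suppresses: (1, 3)
→ actuator (1, 3) — from layer 3 (escape)

1 3 escape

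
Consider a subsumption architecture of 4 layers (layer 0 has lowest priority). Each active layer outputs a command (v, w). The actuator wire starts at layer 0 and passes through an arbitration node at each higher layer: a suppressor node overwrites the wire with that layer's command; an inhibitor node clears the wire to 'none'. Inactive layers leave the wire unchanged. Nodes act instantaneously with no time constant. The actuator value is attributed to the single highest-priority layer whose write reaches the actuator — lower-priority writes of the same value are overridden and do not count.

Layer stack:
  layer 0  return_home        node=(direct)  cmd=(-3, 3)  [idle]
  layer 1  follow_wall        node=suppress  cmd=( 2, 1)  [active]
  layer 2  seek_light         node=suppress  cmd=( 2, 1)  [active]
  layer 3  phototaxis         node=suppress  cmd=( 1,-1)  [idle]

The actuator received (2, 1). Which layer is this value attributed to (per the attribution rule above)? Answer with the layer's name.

[0] return_home off; wire := none
[1] follow_wall on (suppress); wire := (2, 1)
[2] seek_light on (suppress); wire := (2, 1)
[3] phototaxis off; pass (2, 1)
output (2, 1)
last writer: layer 2 = seek_light

seek_light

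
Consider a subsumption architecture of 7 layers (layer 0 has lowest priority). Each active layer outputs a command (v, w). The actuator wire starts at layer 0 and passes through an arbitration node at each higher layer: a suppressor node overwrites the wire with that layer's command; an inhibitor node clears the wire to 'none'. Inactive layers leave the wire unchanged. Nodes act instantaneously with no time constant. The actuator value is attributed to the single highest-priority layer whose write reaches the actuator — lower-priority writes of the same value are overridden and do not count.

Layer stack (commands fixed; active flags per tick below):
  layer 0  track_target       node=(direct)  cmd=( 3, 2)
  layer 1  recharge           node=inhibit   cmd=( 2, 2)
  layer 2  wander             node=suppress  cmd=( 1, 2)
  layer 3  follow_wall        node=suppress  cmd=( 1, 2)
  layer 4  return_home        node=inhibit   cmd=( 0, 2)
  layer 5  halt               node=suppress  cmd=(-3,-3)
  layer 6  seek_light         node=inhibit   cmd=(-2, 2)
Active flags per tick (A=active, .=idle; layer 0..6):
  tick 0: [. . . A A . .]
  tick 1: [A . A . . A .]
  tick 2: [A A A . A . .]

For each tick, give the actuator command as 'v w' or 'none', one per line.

none
-3 -3
none

tick 0:
  L0 track_target: idle → wire = none
  L1 recharge: idle → wire stays none
  L2 wander: idle → wire stays none
  L3 follow_wall: active, suppressor → wire = (1, 2)
  L4 return_home: active, inhibitor → wire = none
  L5 halt: idle → wire stays none
  L6 seek_light: idle → wire stays none
  actuator = none
tick 1:
  L0 track_target: active, feeds wire = (3, 2)
  L1 recharge: idle → wire stays (3, 2)
  L2 wander: active, suppressor → wire = (1, 2)
  L3 follow_wall: idle → wire stays (1, 2)
  L4 return_home: idle → wire stays (1, 2)
  L5 halt: active, suppressor → wire = (-3, -3)
  L6 seek_light: idle → wire stays (-3, -3)
  actuator = (-3, -3)
tick 2:
  L0 track_target: active, feeds wire = (3, 2)
  L1 recharge: active, inhibitor → wire = none
  L2 wander: active, suppressor → wire = (1, 2)
  L3 follow_wall: idle → wire stays (1, 2)
  L4 return_home: active, inhibitor → wire = none
  L5 halt: idle → wire stays none
  L6 seek_light: idle → wire stays none
  actuator = none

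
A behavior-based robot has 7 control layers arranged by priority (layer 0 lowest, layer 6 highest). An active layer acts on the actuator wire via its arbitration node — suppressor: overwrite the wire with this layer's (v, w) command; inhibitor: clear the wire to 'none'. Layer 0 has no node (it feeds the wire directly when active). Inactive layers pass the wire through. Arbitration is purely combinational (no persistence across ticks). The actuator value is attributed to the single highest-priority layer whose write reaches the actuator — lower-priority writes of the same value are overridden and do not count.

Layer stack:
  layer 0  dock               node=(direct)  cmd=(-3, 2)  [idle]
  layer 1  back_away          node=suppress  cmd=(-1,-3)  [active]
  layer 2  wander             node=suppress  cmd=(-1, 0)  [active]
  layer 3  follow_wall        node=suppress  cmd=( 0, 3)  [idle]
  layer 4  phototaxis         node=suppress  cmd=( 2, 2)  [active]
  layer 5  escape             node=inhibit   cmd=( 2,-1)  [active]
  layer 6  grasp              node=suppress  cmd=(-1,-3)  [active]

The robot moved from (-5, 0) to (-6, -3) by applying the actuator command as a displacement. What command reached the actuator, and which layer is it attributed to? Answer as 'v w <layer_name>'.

-1 -3 grasp

displacement = (-6, -3) − (-5, 0) = (-1, -3)
layer 0 (dock) idle — none
layer 1 (back_away) active — suppresses: (-1, -3)
layer 2 (wander) active — suppresses: (-1, 0)
layer 3 (follow_wall) idle — unchanged: (-1, 0)
layer 4 (phototaxis) active — suppresses: (2, 2)
layer 5 (escape) active — inhibits: none
layer 6 (grasp) active — suppresses: (-1, -3)
→ actuator (-1, -3) — from layer 6 (grasp)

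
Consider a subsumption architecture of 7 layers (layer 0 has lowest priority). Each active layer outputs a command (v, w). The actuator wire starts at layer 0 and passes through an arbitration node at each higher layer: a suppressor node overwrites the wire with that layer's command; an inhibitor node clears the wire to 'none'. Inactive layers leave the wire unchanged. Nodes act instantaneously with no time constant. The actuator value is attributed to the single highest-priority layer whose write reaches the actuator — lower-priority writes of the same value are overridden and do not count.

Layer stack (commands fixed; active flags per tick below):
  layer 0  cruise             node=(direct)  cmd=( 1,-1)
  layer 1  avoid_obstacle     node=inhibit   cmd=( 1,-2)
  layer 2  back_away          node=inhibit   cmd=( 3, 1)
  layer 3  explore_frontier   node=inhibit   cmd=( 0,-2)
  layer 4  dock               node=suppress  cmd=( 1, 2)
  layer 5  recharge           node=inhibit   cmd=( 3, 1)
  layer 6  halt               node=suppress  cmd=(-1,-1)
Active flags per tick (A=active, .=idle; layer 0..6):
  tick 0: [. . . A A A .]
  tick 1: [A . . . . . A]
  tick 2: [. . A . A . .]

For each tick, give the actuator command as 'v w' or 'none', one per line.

none
-1 -1
1 2

tick 0:
  layer 0 (cruise) idle — none
  layer 1 (avoid_obstacle) idle — unchanged: none
  layer 2 (back_away) idle — unchanged: none
  layer 3 (explore_frontier) active — inhibits: none
  layer 4 (dock) active — suppresses: (1, 2)
  layer 5 (recharge) active — inhibits: none
  layer 6 (halt) idle — unchanged: none
  → actuator none
tick 1:
  layer 0 (cruise) active — direct: (1, -1)
  layer 1 (avoid_obstacle) idle — unchanged: (1, -1)
  layer 2 (back_away) idle — unchanged: (1, -1)
  layer 3 (explore_frontier) idle — unchanged: (1, -1)
  layer 4 (dock) idle — unchanged: (1, -1)
  layer 5 (recharge) idle — unchanged: (1, -1)
  layer 6 (halt) active — suppresses: (-1, -1)
  → actuator (-1, -1)
tick 2:
  layer 0 (cruise) idle — none
  layer 1 (avoid_obstacle) idle — unchanged: none
  layer 2 (back_away) active — inhibits: none
  layer 3 (explore_frontier) idle — unchanged: none
  layer 4 (dock) active — suppresses: (1, 2)
  layer 5 (recharge) idle — unchanged: (1, 2)
  layer 6 (halt) idle — unchanged: (1, 2)
  → actuator (1, 2)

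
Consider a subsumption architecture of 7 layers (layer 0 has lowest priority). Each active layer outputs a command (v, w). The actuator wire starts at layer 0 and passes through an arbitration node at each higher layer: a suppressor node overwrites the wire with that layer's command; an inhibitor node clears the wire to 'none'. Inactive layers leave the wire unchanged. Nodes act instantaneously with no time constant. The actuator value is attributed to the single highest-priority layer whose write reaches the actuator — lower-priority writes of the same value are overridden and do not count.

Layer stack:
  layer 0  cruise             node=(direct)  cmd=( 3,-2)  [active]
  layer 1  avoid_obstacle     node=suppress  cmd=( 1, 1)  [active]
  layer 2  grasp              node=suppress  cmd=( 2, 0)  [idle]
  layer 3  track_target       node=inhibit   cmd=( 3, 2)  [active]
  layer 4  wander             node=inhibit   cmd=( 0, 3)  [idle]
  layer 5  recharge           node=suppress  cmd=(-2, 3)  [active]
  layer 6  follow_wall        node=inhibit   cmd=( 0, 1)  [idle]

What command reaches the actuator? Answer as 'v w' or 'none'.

-2 3

layer 0 (cruise) active — direct: (3, -2)
layer 1 (avoid_obstacle) active — suppresses: (1, 1)
layer 2 (grasp) idle — unchanged: (1, 1)
layer 3 (track_target) active — inhibits: none
layer 4 (wander) idle — unchanged: none
layer 5 (recharge) active — suppresses: (-2, 3)
layer 6 (follow_wall) idle — unchanged: (-2, 3)
→ actuator (-2, 3)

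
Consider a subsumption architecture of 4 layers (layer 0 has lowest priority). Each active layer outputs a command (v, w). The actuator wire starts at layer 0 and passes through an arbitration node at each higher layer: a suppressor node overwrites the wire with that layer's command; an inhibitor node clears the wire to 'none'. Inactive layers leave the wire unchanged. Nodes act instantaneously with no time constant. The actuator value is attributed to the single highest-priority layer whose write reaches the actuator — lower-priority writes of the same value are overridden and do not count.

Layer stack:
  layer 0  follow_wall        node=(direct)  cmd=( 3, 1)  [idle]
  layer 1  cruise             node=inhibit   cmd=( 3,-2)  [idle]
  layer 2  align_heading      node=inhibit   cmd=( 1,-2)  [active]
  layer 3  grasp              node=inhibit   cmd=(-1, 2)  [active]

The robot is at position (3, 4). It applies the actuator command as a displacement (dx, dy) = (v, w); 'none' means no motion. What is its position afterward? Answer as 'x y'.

3 4

[0] follow_wall off; wire := none
[1] cruise off; pass none
[2] align_heading on (inhibit); wire := none
[3] grasp on (inhibit); wire := none
output none
position: (3, 4) + none = (3, 4)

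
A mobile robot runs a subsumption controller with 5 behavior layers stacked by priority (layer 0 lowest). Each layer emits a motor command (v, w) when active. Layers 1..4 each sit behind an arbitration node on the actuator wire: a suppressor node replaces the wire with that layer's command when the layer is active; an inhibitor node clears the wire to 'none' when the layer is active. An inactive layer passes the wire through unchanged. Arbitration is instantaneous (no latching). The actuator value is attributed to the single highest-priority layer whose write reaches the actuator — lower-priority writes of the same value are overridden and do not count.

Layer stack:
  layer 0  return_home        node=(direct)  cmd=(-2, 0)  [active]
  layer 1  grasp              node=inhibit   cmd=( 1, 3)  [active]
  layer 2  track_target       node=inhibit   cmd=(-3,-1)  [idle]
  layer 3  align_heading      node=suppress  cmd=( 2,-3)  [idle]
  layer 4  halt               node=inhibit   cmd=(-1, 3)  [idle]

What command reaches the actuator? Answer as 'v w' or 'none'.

none

L0 return_home: active, feeds wire = (-2, 0)
L1 grasp: active, inhibitor → wire = none
L2 track_target: idle → wire stays none
L3 align_heading: idle → wire stays none
L4 halt: idle → wire stays none
actuator = none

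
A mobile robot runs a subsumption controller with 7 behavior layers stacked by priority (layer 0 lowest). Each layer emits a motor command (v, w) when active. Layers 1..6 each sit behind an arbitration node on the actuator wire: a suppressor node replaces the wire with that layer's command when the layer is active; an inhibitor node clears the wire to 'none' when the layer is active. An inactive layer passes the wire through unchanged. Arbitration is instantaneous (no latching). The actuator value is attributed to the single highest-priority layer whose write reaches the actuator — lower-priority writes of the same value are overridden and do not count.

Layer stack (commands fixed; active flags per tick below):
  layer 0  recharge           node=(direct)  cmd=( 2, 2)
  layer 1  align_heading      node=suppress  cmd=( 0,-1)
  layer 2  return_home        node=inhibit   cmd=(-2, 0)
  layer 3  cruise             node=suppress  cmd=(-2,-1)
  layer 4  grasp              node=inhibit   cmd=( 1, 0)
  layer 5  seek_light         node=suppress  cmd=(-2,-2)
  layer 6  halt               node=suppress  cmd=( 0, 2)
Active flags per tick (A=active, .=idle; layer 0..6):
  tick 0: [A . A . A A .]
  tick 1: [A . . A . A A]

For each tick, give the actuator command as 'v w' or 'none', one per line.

-2 -2
0 2

tick 0:
  L0 recharge: active, feeds wire = (2, 2)
  L1 align_heading: idle → wire stays (2, 2)
  L2 return_home: active, inhibitor → wire = none
  L3 cruise: idle → wire stays none
  L4 grasp: active, inhibitor → wire = none
  L5 seek_light: active, suppressor → wire = (-2, -2)
  L6 halt: idle → wire stays (-2, -2)
  actuator = (-2, -2)
tick 1:
  L0 recharge: active, feeds wire = (2, 2)
  L1 align_heading: idle → wire stays (2, 2)
  L2 return_home: idle → wire stays (2, 2)
  L3 cruise: active, suppressor → wire = (-2, -1)
  L4 grasp: idle → wire stays (-2, -1)
  L5 seek_light: active, suppressor → wire = (-2, -2)
  L6 halt: active, suppressor → wire = (0, 2)
  actuator = (0, 2)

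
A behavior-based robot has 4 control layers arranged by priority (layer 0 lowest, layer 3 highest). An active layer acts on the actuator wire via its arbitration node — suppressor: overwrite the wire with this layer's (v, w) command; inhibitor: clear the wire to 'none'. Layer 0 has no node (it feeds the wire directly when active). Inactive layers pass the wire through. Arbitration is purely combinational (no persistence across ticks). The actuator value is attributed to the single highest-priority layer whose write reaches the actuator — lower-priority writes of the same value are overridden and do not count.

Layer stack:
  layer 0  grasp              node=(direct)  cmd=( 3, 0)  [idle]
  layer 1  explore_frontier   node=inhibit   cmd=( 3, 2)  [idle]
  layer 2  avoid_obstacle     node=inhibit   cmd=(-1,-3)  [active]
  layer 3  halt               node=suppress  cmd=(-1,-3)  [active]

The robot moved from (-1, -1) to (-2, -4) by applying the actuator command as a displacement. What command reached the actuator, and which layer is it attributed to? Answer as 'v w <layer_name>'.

-1 -3 halt

displacement = (-2, -4) − (-1, -1) = (-1, -3)
[0] grasp off; wire := none
[1] explore_frontier off; pass none
[2] avoid_obstacle on (inhibit); wire := none
[3] halt on (suppress); wire := (-1, -3)
output (-1, -3) — from layer 3 (halt)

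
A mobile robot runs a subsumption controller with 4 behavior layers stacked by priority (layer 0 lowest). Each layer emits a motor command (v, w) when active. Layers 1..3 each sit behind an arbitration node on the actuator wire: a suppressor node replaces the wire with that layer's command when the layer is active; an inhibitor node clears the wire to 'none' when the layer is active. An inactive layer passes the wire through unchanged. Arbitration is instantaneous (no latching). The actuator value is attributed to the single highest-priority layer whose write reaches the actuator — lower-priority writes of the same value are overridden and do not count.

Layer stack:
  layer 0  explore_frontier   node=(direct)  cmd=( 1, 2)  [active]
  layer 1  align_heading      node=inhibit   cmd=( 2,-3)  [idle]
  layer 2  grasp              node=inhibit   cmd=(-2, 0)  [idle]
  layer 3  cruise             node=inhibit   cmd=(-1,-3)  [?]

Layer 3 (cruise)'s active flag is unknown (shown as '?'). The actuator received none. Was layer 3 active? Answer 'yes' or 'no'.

If layer 3 is active=yes:
  actuator would be none
If layer 3 is active=no:
  actuator would be (1, 2)
Observed none, so layer 3 was active.

yes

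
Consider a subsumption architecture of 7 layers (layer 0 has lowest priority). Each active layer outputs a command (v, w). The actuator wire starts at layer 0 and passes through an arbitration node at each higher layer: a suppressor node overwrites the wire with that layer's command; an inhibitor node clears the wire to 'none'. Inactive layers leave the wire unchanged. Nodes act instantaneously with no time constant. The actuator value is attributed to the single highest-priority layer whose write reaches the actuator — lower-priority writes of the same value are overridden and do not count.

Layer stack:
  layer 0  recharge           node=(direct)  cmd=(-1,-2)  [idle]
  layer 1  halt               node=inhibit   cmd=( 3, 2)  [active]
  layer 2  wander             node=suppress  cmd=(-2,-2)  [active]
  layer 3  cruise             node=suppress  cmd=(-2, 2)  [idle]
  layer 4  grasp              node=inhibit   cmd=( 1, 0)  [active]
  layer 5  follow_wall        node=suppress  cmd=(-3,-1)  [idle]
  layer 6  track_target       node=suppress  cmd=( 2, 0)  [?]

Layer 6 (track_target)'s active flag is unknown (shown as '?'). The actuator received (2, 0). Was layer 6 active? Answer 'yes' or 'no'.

If layer 6 is active=yes:
  actuator would be (2, 0)
If layer 6 is active=no:
  actuator would be none
Observed (2, 0), so layer 6 was active.

yes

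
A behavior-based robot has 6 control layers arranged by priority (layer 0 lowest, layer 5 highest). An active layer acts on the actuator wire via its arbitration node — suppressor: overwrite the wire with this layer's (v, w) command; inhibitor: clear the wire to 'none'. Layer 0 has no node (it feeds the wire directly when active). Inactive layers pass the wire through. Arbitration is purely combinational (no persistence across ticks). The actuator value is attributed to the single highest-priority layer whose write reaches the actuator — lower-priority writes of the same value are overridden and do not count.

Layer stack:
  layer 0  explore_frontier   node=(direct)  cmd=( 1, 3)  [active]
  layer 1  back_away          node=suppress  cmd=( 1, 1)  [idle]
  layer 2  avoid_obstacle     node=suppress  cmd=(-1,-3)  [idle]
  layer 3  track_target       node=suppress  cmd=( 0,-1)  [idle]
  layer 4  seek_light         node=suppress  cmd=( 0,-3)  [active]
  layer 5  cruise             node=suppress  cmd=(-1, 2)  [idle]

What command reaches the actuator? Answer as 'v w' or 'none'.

0 -3

L0 explore_frontier: active, feeds wire = (1, 3)
L1 back_away: idle → wire stays (1, 3)
L2 avoid_obstacle: idle → wire stays (1, 3)
L3 track_target: idle → wire stays (1, 3)
L4 seek_light: active, suppressor → wire = (0, -3)
L5 cruise: idle → wire stays (0, -3)
actuator = (0, -3)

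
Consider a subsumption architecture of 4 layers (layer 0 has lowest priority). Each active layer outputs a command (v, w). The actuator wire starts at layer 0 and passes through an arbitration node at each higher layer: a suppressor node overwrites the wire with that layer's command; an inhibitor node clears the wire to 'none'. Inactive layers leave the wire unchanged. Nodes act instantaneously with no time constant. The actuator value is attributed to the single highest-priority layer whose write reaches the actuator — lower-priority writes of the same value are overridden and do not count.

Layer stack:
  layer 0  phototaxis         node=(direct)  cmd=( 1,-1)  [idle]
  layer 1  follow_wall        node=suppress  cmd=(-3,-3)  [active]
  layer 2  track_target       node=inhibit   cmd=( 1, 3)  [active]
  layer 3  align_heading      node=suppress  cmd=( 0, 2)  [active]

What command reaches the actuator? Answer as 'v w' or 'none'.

0 2

layer 0 (phototaxis) idle — none
layer 1 (follow_wall) active — suppresses: (-3, -3)
layer 2 (track_target) active — inhibits: none
layer 3 (align_heading) active — suppresses: (0, 2)
→ actuator (0, 2)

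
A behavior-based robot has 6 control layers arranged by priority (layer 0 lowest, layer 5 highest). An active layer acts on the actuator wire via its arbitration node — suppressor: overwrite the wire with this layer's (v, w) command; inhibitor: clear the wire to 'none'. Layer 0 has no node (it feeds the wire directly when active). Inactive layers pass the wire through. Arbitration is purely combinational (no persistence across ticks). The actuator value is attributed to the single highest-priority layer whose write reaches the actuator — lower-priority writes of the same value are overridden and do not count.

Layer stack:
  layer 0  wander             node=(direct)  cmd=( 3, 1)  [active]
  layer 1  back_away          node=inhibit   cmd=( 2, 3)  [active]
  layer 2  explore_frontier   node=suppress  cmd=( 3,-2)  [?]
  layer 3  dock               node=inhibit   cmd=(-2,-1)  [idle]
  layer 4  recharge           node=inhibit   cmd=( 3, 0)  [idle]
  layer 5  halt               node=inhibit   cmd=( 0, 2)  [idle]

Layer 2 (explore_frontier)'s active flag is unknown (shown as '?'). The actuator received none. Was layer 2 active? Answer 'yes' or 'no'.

If layer 2 is active=yes:
  actuator would be (3, -2)
If layer 2 is active=no:
  actuator would be none
Observed none, so layer 2 was idle.

no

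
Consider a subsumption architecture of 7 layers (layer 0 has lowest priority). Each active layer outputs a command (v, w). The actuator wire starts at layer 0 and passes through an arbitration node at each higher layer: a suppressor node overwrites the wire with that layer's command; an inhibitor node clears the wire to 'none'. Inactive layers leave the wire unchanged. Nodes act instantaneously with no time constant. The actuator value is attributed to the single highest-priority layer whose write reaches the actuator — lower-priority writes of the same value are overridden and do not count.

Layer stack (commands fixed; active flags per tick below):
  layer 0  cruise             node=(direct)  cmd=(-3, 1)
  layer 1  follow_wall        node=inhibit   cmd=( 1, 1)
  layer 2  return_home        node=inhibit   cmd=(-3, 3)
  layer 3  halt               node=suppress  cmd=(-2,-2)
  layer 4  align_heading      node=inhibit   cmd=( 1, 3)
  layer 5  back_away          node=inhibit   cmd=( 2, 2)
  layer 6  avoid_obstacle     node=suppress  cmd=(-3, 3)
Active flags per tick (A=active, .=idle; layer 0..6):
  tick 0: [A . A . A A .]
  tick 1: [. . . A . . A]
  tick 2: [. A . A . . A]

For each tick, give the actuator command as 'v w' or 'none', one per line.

tick 0:
  [0] cruise on; wire := (-3, 1)
  [1] follow_wall off; pass (-3, 1)
  [2] return_home on (inhibit); wire := none
  [3] halt off; pass none
  [4] align_heading on (inhibit); wire := none
  [5] back_away on (inhibit); wire := none
  [6] avoid_obstacle off; pass none
  output none
tick 1:
  [0] cruise off; wire := none
  [1] follow_wall off; pass none
  [2] return_home off; pass none
  [3] halt on (suppress); wire := (-2, -2)
  [4] align_heading off; pass (-2, -2)
  [5] back_away off; pass (-2, -2)
  [6] avoid_obstacle on (suppress); wire := (-3, 3)
  output (-3, 3)
tick 2:
  [0] cruise off; wire := none
  [1] follow_wall on (inhibit); wire := none
  [2] return_home off; pass none
  [3] halt on (suppress); wire := (-2, -2)
  [4] align_heading off; pass (-2, -2)
  [5] back_away off; pass (-2, -2)
  [6] avoid_obstacle on (suppress); wire := (-3, 3)
  output (-3, 3)

none
-3 3
-3 3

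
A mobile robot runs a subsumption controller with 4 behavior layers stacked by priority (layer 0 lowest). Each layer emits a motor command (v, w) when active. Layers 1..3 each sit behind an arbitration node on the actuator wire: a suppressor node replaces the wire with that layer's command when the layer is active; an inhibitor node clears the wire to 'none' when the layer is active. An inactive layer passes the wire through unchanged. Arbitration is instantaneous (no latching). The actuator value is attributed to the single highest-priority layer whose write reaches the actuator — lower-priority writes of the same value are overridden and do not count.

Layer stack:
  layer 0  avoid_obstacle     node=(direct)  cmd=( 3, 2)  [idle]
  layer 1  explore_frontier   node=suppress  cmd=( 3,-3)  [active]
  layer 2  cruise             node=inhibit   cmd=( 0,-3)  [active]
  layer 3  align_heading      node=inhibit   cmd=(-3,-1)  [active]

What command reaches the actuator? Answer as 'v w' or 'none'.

none

[0] avoid_obstacle off; wire := none
[1] explore_frontier on (suppress); wire := (3, -3)
[2] cruise on (inhibit); wire := none
[3] align_heading on (inhibit); wire := none
output none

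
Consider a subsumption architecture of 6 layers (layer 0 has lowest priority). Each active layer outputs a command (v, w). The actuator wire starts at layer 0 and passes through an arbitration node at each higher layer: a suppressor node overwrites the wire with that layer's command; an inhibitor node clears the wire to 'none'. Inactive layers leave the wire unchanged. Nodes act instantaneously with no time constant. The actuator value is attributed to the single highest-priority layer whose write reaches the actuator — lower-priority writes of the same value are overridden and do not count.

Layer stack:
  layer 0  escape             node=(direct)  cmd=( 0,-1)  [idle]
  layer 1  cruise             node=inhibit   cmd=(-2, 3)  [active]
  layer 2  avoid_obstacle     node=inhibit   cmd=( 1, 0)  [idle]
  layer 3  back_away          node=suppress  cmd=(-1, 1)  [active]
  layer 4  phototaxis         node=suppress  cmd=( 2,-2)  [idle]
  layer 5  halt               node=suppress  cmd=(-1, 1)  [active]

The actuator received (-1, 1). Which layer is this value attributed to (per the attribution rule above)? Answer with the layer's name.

[0] escape off; wire := none
[1] cruise on (inhibit); wire := none
[2] avoid_obstacle off; pass none
[3] back_away on (suppress); wire := (-1, 1)
[4] phototaxis off; pass (-1, 1)
[5] halt on (suppress); wire := (-1, 1)
output (-1, 1)
last writer: layer 5 = halt

halt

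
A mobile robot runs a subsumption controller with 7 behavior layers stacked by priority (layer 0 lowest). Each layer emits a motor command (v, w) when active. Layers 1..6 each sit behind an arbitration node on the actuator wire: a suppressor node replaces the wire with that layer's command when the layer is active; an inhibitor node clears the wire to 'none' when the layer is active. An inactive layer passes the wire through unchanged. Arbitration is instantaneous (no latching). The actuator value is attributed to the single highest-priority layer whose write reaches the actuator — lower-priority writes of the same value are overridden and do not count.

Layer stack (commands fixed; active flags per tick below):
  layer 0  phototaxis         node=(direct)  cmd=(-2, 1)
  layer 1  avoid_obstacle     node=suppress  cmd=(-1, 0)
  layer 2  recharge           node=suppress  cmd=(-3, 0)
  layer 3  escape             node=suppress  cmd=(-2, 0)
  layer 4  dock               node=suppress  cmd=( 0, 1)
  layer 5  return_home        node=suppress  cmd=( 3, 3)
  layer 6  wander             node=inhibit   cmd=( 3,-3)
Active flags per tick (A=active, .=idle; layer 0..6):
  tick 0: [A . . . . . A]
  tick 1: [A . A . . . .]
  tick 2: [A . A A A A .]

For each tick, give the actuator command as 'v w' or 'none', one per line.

none
-3 0
3 3

tick 0:
  L0 phototaxis: active, feeds wire = (-2, 1)
  L1 avoid_obstacle: idle → wire stays (-2, 1)
  L2 recharge: idle → wire stays (-2, 1)
  L3 escape: idle → wire stays (-2, 1)
  L4 dock: idle → wire stays (-2, 1)
  L5 return_home: idle → wire stays (-2, 1)
  L6 wander: active, inhibitor → wire = none
  actuator = none
tick 1:
  L0 phototaxis: active, feeds wire = (-2, 1)
  L1 avoid_obstacle: idle → wire stays (-2, 1)
  L2 recharge: active, suppressor → wire = (-3, 0)
  L3 escape: idle → wire stays (-3, 0)
  L4 dock: idle → wire stays (-3, 0)
  L5 return_home: idle → wire stays (-3, 0)
  L6 wander: idle → wire stays (-3, 0)
  actuator = (-3, 0)
tick 2:
  L0 phototaxis: active, feeds wire = (-2, 1)
  L1 avoid_obstacle: idle → wire stays (-2, 1)
  L2 recharge: active, suppressor → wire = (-3, 0)
  L3 escape: active, suppressor → wire = (-2, 0)
  L4 dock: active, suppressor → wire = (0, 1)
  L5 return_home: active, suppressor → wire = (3, 3)
  L6 wander: idle → wire stays (3, 3)
  actuator = (3, 3)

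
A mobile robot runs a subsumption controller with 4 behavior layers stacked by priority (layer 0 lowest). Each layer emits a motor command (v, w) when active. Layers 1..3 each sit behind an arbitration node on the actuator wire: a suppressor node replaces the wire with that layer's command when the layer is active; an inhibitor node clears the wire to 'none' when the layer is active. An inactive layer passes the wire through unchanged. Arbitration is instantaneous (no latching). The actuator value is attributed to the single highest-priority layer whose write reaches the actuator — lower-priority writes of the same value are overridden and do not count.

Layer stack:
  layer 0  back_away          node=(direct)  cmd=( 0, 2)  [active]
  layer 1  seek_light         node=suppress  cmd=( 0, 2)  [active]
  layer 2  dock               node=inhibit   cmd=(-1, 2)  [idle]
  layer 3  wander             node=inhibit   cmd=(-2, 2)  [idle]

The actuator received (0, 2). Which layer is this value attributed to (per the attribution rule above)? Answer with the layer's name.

seek_light

L0 back_away: active, feeds wire = (0, 2)
L1 seek_light: active, suppressor → wire = (0, 2)
L2 dock: idle → wire stays (0, 2)
L3 wander: idle → wire stays (0, 2)
actuator = (0, 2)
last writer: layer 1 = seek_light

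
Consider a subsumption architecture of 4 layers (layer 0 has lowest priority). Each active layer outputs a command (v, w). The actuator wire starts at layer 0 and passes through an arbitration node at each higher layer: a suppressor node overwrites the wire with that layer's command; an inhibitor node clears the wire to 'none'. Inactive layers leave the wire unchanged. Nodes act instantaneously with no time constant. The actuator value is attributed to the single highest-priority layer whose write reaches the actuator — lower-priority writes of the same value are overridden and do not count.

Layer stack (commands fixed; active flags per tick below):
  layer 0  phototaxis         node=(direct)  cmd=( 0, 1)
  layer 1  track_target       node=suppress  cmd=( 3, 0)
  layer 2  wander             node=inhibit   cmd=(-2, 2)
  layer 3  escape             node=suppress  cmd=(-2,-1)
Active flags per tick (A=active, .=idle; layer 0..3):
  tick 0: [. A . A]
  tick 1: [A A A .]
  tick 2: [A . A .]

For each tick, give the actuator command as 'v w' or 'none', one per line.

tick 0:
  layer 0 (phototaxis) idle — none
  layer 1 (track_target) active — suppresses: (3, 0)
  layer 2 (wander) idle — unchanged: (3, 0)
  layer 3 (escape) active — suppresses: (-2, -1)
  → actuator (-2, -1)
tick 1:
  layer 0 (phototaxis) active — direct: (0, 1)
  layer 1 (track_target) active — suppresses: (3, 0)
  layer 2 (wander) active — inhibits: none
  layer 3 (escape) idle — unchanged: none
  → actuator none
tick 2:
  layer 0 (phototaxis) active — direct: (0, 1)
  layer 1 (track_target) idle — unchanged: (0, 1)
  layer 2 (wander) active — inhibits: none
  layer 3 (escape) idle — unchanged: none
  → actuator none

-2 -1
none
none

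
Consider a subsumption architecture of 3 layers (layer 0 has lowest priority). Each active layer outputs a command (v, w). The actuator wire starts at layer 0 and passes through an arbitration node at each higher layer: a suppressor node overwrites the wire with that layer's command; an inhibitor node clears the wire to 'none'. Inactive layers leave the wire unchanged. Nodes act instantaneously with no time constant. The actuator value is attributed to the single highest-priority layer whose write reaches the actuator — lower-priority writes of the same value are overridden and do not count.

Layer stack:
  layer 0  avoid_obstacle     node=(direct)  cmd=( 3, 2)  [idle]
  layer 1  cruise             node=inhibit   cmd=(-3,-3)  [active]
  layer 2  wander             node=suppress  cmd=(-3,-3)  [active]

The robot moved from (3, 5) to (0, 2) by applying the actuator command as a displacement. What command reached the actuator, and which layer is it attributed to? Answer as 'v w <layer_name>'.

-3 -3 wander

displacement = (0, 2) − (3, 5) = (-3, -3)
layer 0 (avoid_obstacle) idle — none
layer 1 (cruise) active — inhibits: none
layer 2 (wander) active — suppresses: (-3, -3)
→ actuator (-3, -3) — from layer 2 (wander)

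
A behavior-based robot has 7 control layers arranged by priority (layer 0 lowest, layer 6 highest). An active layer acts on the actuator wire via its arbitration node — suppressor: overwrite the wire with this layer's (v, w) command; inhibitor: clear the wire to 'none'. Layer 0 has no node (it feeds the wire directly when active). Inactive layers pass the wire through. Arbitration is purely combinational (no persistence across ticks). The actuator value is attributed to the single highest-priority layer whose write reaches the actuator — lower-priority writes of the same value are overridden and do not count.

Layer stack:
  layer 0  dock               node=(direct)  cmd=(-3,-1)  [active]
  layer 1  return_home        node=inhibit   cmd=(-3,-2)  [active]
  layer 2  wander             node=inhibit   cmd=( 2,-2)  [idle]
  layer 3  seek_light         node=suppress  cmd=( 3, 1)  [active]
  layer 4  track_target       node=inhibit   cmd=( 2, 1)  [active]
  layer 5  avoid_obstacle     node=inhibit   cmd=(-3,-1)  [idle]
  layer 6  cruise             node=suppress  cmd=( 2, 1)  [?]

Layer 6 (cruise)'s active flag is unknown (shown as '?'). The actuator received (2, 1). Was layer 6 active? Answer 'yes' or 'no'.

yes

If layer 6 is active=yes:
  actuator would be (2, 1)
If layer 6 is active=no:
  actuator would be none
Observed (2, 1), so layer 6 was active.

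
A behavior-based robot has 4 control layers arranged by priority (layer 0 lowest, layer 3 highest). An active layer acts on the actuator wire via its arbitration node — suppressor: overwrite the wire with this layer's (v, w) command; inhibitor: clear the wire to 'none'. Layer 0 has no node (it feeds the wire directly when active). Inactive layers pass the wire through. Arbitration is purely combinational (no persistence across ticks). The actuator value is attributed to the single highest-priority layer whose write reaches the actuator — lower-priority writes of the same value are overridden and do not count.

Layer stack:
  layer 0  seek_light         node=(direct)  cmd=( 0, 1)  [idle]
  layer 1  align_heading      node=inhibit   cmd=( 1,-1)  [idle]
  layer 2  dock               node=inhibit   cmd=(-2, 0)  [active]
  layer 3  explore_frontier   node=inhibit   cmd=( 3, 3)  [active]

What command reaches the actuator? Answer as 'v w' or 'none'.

none

[0] seek_light off; wire := none
[1] align_heading off; pass none
[2] dock on (inhibit); wire := none
[3] explore_frontier on (inhibit); wire := none
output none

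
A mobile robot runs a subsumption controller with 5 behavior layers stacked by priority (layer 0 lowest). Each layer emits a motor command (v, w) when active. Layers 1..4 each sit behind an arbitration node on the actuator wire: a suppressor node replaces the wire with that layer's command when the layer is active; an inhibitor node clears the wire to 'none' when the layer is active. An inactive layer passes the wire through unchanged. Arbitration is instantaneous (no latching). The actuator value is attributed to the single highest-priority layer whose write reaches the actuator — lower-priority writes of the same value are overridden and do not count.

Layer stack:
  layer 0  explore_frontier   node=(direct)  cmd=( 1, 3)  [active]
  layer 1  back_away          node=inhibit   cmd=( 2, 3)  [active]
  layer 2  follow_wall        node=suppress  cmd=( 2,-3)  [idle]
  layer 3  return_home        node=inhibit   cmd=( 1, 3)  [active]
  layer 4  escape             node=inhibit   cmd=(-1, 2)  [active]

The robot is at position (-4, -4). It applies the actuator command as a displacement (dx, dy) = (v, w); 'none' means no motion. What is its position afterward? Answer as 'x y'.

-4 -4

L0 explore_frontier: active, feeds wire = (1, 3)
L1 back_away: active, inhibitor → wire = none
L2 follow_wall: idle → wire stays none
L3 return_home: active, inhibitor → wire = none
L4 escape: active, inhibitor → wire = none
actuator = none
position: (-4, -4) + none = (-4, -4)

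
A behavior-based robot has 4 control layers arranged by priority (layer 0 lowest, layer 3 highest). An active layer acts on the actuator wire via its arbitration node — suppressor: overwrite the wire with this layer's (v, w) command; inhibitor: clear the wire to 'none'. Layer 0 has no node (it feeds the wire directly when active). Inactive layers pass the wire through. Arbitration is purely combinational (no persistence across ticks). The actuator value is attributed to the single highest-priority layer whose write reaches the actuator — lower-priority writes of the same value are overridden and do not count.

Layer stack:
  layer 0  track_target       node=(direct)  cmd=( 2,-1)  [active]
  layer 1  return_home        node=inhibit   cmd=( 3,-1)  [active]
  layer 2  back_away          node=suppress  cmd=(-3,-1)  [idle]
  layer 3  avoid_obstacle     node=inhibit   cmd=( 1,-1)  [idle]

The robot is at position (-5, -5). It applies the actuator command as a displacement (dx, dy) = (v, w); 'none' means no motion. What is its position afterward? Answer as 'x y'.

layer 0 (track_target) active — direct: (2, -1)
layer 1 (return_home) active — inhibits: none
layer 2 (back_away) idle — unchanged: none
layer 3 (avoid_obstacle) idle — unchanged: none
→ actuator none
position: (-5, -5) + none = (-5, -5)

-5 -5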